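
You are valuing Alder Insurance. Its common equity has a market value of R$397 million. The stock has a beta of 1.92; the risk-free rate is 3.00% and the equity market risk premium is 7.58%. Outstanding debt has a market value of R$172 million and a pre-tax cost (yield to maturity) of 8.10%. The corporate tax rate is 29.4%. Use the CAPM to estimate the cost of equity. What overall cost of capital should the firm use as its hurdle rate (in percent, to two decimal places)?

Cost of equity via CAPM: Re = 3.0% + 1.92 × 7.58% = 17.5536%.
Total capital V = 397 + 172 = 569.
Equity: weight = 397/569 = 0.6977; cost = 17.5536%.
Debt: weight = 172/569 = 0.3023; after-tax cost = 8.1% × (1 − 29.4%) = 5.7186%.
WACC = 0.6977 × 17.5536% + 0.3023 × 5.7186% = 13.9761%.

13.98%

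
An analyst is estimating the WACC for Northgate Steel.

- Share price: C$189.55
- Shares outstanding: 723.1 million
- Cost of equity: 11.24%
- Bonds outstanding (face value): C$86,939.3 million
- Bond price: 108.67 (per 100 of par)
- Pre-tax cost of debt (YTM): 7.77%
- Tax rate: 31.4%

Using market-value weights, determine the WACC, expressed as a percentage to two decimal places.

Market value of equity E = 189.55 × 723.1m = 137063.605m. Market value of debt D = 86939.3m × 108.67/100 = 94476.93731m.
Total capital V = 137063.605 + 94476.93731 = 231540.54231.
Equity: weight = 137063.605/231540.54231 = 0.5920; cost = 11.24%.
Bonds outstanding: weight = 94476.93731/231540.54231 = 0.4080; after-tax cost = 7.77% × (1 − 31.4%) = 5.3302%.
WACC = 0.5920 × 11.2400% + 0.4080 × 5.3302% = 8.8286%.

8.83%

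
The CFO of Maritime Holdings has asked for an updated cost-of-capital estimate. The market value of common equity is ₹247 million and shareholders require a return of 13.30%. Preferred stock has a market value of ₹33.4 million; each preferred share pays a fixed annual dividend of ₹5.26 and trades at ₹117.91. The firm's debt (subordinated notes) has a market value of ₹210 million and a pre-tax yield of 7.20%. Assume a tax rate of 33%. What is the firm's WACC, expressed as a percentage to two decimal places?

Cost of preferred: Rp = 5.26 / 117.91 = 4.4610%.
Total capital V = 247 + 33.4 + 210 = 490.4.
Equity: weight = 247/490.4 = 0.5037; cost = 13.3%.
Preferred: weight = 33.4/490.4 = 0.0681; cost = 4.461%.
Subordinated notes: weight = 210/490.4 = 0.4282; after-tax cost = 7.2% × (1 − 33%) = 4.8240%.
WACC = 0.5037 × 13.3000% + 0.0681 × 4.4610% + 0.4282 × 4.8240% = 9.0684%.

9.07%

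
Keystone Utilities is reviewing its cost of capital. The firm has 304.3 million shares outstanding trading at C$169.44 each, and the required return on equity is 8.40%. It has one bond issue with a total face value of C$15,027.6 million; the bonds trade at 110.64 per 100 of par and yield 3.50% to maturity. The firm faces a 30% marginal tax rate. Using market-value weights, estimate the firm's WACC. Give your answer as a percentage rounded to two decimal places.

6.95%

Market value of equity E = 169.44 × 304.3m = 51560.592m. Market value of debt D = 15027.6m × 110.64/100 = 16626.53664m.
Total capital V = 51560.592 + 16626.53664 = 68187.12864.
Equity: weight = 51560.592/68187.12864 = 0.7562; cost = 8.4%.
Bonds outstanding: weight = 16626.53664/68187.12864 = 0.2438; after-tax cost = 3.5% × (1 − 30%) = 2.4500%.
WACC = 0.7562 × 8.4000% + 0.2438 × 2.4500% = 6.9492%.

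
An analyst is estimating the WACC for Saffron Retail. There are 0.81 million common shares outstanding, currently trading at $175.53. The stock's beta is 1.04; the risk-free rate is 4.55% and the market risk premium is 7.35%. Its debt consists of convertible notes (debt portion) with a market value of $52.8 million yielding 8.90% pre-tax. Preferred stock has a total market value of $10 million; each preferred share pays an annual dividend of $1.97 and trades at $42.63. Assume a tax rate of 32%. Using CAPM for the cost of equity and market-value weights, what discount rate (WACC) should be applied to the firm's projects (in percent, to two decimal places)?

10.24%

Cost of equity via CAPM: Re = 4.55% + 1.04 × 7.35% = 12.1940%.
Cost of preferred: Rp = 1.97 / 42.63 = 4.6212%.
Market value of equity E = 175.53 × 0.81m = 142.1793m.
Total capital V = 142.1793 + 10 + 52.8 = 204.9793.
Equity: weight = 142.1793/204.9793 = 0.6936; cost = 12.194%.
Preferred: weight = 10/204.9793 = 0.0488; cost = 4.6212%.
Convertible notes (debt portion): weight = 52.8/204.9793 = 0.2576; after-tax cost = 8.9% × (1 − 32%) = 6.0520%.
WACC = 0.6936 × 12.1940% + 0.0488 × 4.6212% + 0.2576 × 6.0520% = 10.2425%.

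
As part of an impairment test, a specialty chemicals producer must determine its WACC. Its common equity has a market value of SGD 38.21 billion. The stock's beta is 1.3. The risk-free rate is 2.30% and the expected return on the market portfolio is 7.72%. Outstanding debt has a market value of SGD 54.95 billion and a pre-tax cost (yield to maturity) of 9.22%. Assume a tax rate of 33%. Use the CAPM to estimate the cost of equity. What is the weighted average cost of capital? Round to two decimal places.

7.48%

Market risk premium = 7.72% − 2.3% = 5.42%.
Cost of equity via CAPM: Re = 2.3% + 1.3 × 5.42% = 9.3460%.
Total capital V = 38.21 + 54.95 = 93.16.
Equity: weight = 38.21/93.16 = 0.4102; cost = 9.346%.
Debt: weight = 54.95/93.16 = 0.5898; after-tax cost = 9.22% × (1 − 33%) = 6.1774%.
WACC = 0.4102 × 9.3460% + 0.5898 × 6.1774% = 7.4770%.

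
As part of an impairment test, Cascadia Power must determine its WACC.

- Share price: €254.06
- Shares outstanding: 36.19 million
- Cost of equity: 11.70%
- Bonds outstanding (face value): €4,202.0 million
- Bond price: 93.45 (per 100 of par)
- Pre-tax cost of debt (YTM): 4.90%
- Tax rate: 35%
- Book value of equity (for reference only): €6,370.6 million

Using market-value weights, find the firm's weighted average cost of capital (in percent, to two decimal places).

9.15%

Market value of equity E = 254.06 × 36.19m = 9194.4314m. Market value of debt D = 4202m × 93.45/100 = 3926.769m.
Total capital V = 9194.4314 + 3926.769 = 13121.2004.
Equity: weight = 9194.4314/13121.2004 = 0.7007; cost = 11.7%.
Bonds outstanding: weight = 3926.769/13121.2004 = 0.2993; after-tax cost = 4.9% × (1 − 35%) = 3.1850%.
WACC = 0.7007 × 11.7000% + 0.2993 × 3.1850% = 9.1517%.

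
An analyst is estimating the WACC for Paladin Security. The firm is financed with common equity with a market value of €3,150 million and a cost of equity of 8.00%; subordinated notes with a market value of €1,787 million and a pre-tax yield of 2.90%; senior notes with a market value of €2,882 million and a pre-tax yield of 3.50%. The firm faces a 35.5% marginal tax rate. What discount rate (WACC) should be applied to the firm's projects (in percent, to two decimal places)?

4.48%

Total capital V = 3150 + 1787 + 2882 = 7819.
Equity: weight = 3150/7819 = 0.4029; cost = 8%.
Subordinated notes: weight = 1787/7819 = 0.2285; after-tax cost = 2.9% × (1 − 35.5%) = 1.8705%.
Senior notes: weight = 2882/7819 = 0.3686; after-tax cost = 3.5% × (1 − 35.5%) = 2.2575%.
WACC = 0.4029 × 8.0000% + 0.2285 × 1.8705% + 0.3686 × 2.2575% = 4.4825%.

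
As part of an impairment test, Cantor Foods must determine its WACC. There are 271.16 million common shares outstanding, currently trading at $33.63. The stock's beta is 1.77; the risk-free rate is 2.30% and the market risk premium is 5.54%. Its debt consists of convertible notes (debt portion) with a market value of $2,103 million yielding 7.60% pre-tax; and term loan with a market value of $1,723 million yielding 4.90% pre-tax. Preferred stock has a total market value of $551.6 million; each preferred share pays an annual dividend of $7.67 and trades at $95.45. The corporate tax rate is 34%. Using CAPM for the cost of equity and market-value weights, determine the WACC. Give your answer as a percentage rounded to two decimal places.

Cost of equity via CAPM: Re = 2.3% + 1.77 × 5.54% = 12.1058%.
Cost of preferred: Rp = 7.67 / 95.45 = 8.0356%.
Market value of equity E = 33.63 × 271.16m = 9119.1108m.
Total capital V = 9119.1108 + 551.6 + 2103 + 1723 = 13496.7108.
Equity: weight = 9119.1108/13496.7108 = 0.6757; cost = 12.1058%.
Preferred: weight = 551.6/13496.7108 = 0.0409; cost = 8.0356%.
Convertible notes (debt portion): weight = 2103/13496.7108 = 0.1558; after-tax cost = 7.6% × (1 − 34%) = 5.0160%.
Term loan: weight = 1723/13496.7108 = 0.1277; after-tax cost = 4.9% × (1 − 34%) = 3.2340%.
WACC = 0.6757 × 12.1058% + 0.0409 × 8.0356% + 0.1558 × 5.0160% + 0.1277 × 3.2340% = 9.7022%.

9.70%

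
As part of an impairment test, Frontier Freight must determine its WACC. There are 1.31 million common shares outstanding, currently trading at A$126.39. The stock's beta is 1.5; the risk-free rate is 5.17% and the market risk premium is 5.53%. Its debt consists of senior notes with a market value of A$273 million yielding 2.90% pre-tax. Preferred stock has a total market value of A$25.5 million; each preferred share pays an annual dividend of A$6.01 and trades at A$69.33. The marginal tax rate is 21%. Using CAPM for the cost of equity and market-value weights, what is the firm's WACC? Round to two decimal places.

Cost of equity via CAPM: Re = 5.17% + 1.5 × 5.53% = 13.4650%.
Cost of preferred: Rp = 6.01 / 69.33 = 8.6687%.
Market value of equity E = 126.39 × 1.31m = 165.5709m.
Total capital V = 165.5709 + 25.5 + 273 = 464.0709.
Equity: weight = 165.5709/464.0709 = 0.3568; cost = 13.465%.
Preferred: weight = 25.5/464.0709 = 0.0549; cost = 8.6687%.
Senior notes: weight = 273/464.0709 = 0.5883; after-tax cost = 2.9% × (1 − 21%) = 2.2910%.
WACC = 0.3568 × 13.4650% + 0.0549 × 8.6687% + 0.5883 × 2.2910% = 6.6281%.

6.63%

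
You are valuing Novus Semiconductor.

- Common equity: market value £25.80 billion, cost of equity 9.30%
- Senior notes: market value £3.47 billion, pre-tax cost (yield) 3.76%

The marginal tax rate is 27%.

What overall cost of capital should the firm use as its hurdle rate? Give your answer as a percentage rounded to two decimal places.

8.52%

Total capital V = 25.8 + 3.47 = 29.27.
Equity: weight = 25.8/29.27 = 0.8814; cost = 9.3%.
Senior notes: weight = 3.47/29.27 = 0.1186; after-tax cost = 3.76% × (1 − 27%) = 2.7448%.
WACC = 0.8814 × 9.3000% + 0.1186 × 2.7448% = 8.5229%.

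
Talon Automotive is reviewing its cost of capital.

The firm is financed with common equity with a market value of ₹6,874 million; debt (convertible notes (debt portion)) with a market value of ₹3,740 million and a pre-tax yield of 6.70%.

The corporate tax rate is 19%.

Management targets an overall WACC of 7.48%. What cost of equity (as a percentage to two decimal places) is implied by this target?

Total capital V = 6874 + 3740 = 10614.
Equity weight = 6874/10614 = 0.6476.
Convertible notes (debt portion) weight = 3740/10614 = 0.3524.
Debt contribution = 0.3524 × 6.7% × (1 − 19%) = 1.9123%.
Required equity contribution = 7.48% − 1.9123% = 5.5677%.
Re = 5.5677% / 0.6476 = 8.5970%.

8.60%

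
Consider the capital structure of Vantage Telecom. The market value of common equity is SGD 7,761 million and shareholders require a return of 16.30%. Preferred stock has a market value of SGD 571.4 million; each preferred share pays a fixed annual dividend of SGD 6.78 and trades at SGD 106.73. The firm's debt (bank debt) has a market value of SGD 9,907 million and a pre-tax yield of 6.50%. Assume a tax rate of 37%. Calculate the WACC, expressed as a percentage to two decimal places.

9.36%

Cost of preferred: Rp = 6.78 / 106.73 = 6.3525%.
Total capital V = 7761 + 571.4 + 9907 = 18239.4.
Equity: weight = 7761/18239.4 = 0.4255; cost = 16.3%.
Preferred: weight = 571.4/18239.4 = 0.0313; cost = 6.3525%.
Bank debt: weight = 9907/18239.4 = 0.5432; after-tax cost = 6.5% × (1 − 37%) = 4.0950%.
WACC = 0.4255 × 16.3000% + 0.0313 × 6.3525% + 0.5432 × 4.0950% = 9.3590%.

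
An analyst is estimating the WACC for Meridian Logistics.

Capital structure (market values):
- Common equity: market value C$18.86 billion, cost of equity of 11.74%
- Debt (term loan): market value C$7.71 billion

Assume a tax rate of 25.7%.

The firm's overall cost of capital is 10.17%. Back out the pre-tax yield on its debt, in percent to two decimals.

8.52%

Total capital V = 18.86 + 7.71 = 26.57.
Equity weight = 18.86/26.57 = 0.7098.
Term loan weight = 7.71/26.57 = 0.2902.
Equity contribution = 0.7098 × 11.74% = 8.3333%.
Remaining for debt = 10.17% − 8.3333% = 1.8367%.
Rd × (1 − 25.7%) × 0.2902 = 1.8367%  ⇒  Rd = 8.5189%.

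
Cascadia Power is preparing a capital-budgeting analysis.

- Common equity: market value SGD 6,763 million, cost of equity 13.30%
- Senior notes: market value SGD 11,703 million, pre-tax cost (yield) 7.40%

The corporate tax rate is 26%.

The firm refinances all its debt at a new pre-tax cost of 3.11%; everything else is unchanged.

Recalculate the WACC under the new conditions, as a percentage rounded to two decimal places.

6.33%

After the change:
Total capital V = 6763 + 11703 = 18466.
Equity: weight = 6763/18466 = 0.3662; cost = 13.3%.
Senior notes: weight = 11703/18466 = 0.6338; after-tax cost = 3.11% × (1 − 26%) = 2.3014%.
WACC = 0.3662 × 13.3000% + 0.6338 × 2.3014% = 6.3295%.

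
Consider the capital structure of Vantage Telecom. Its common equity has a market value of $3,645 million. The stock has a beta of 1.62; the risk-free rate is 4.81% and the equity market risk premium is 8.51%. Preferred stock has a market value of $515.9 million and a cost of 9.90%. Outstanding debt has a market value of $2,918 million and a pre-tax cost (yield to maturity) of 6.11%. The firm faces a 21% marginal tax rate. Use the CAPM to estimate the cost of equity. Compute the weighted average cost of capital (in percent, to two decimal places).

12.29%

Cost of equity via CAPM: Re = 4.81% + 1.62 × 8.51% = 18.5962%.
Total capital V = 3645 + 515.9 + 2918 = 7078.9.
Equity: weight = 3645/7078.9 = 0.5149; cost = 18.5962%.
Preferred: weight = 515.9/7078.9 = 0.0729; cost = 9.9%.
Debt: weight = 2918/7078.9 = 0.4122; after-tax cost = 6.11% × (1 − 21%) = 4.8269%.
WACC = 0.5149 × 18.5962% + 0.0729 × 9.9000% + 0.4122 × 4.8269% = 12.2866%.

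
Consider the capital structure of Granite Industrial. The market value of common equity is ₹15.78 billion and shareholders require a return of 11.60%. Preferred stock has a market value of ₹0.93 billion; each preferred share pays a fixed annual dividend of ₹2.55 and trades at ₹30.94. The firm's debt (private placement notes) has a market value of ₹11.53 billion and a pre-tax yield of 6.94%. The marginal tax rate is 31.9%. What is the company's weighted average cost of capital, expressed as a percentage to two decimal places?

Cost of preferred: Rp = 2.55 / 30.94 = 8.2418%.
Total capital V = 15.78 + 0.93 + 11.53 = 28.24.
Equity: weight = 15.78/28.24 = 0.5588; cost = 11.6%.
Preferred: weight = 0.93/28.24 = 0.0329; cost = 8.2418%.
Private placement notes: weight = 11.53/28.24 = 0.4083; after-tax cost = 6.94% × (1 − 31.9%) = 4.7261%.
WACC = 0.5588 × 11.6000% + 0.0329 × 8.2418% + 0.4083 × 4.7261% = 8.6829%.

8.68%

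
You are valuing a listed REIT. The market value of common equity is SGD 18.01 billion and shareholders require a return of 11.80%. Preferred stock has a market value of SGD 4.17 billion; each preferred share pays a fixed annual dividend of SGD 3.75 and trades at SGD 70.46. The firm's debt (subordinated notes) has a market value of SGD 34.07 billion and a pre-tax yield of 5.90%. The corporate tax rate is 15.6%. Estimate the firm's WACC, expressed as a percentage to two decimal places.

Cost of preferred: Rp = 3.75 / 70.46 = 5.3222%.
Total capital V = 18.01 + 4.17 + 34.07 = 56.25.
Equity: weight = 18.01/56.25 = 0.3202; cost = 11.8%.
Preferred: weight = 4.17/56.25 = 0.0741; cost = 5.3222%.
Subordinated notes: weight = 34.07/56.25 = 0.6057; after-tax cost = 5.9% × (1 − 15.6%) = 4.9796%.
WACC = 0.3202 × 11.8000% + 0.0741 × 5.3222% + 0.6057 × 4.9796% = 7.1887%.

7.19%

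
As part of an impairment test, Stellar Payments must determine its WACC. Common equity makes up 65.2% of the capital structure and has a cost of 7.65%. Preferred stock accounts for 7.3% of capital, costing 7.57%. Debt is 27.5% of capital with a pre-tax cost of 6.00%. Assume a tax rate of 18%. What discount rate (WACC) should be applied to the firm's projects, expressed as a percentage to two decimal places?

After-tax cost of debt = 6% × (1 − 18%) = 4.9200%.
WACC = 0.652 × 7.6500% + 0.073 × 7.5700% + 0.275 × 4.9200% = 6.8934%.

6.89%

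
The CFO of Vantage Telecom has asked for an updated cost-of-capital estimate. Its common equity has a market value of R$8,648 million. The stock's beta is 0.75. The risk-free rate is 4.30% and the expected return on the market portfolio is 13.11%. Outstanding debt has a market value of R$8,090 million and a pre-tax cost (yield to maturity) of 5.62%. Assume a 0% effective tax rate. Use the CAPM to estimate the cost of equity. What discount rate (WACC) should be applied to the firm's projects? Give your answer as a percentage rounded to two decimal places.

Market risk premium = 13.11% − 4.3% = 8.81%.
Cost of equity via CAPM: Re = 4.3% + 0.75 × 8.81% = 10.9075%.
Total capital V = 8648 + 8090 = 16738.
Equity: weight = 8648/16738 = 0.5167; cost = 10.9075%.
Debt: weight = 8090/16738 = 0.4833; after-tax cost = 5.62% × (1 − 0%) = 5.6200%.
WACC = 0.5167 × 10.9075% + 0.4833 × 5.6200% = 8.3519%.

8.35%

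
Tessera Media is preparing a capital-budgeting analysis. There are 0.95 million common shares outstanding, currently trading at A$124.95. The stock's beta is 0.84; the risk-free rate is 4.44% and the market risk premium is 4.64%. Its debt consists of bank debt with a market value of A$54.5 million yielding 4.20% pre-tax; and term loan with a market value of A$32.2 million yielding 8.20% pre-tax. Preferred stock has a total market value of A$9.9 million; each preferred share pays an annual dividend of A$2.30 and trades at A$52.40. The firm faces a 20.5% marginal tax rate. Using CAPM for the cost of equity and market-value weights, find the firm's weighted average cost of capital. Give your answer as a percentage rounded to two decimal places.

6.62%

Cost of equity via CAPM: Re = 4.44% + 0.84 × 4.64% = 8.3376%.
Cost of preferred: Rp = 2.3 / 52.4 = 4.3893%.
Market value of equity E = 124.95 × 0.95m = 118.7025m.
Total capital V = 118.7025 + 9.9 + 54.5 + 32.2 = 215.3025.
Equity: weight = 118.7025/215.3025 = 0.5513; cost = 8.3376%.
Preferred: weight = 9.9/215.3025 = 0.0460; cost = 4.3893%.
Bank debt: weight = 54.5/215.3025 = 0.2531; after-tax cost = 4.2% × (1 − 20.5%) = 3.3390%.
Term loan: weight = 32.2/215.3025 = 0.1496; after-tax cost = 8.2% × (1 − 20.5%) = 6.5190%.
WACC = 0.5513 × 8.3376% + 0.0460 × 4.3893% + 0.2531 × 3.3390% + 0.1496 × 6.5190% = 6.6188%.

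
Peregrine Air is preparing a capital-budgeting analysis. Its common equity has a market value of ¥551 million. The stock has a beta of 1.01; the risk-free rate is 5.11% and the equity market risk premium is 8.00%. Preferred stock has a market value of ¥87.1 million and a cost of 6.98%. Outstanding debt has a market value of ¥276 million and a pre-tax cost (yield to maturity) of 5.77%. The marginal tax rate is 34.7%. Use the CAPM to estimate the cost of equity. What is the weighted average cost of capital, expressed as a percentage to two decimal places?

9.75%

Cost of equity via CAPM: Re = 5.11% + 1.01 × 8.0% = 13.1900%.
Total capital V = 551 + 87.1 + 276 = 914.1.
Equity: weight = 551/914.1 = 0.6028; cost = 13.19%.
Preferred: weight = 87.1/914.1 = 0.0953; cost = 6.98%.
Debt: weight = 276/914.1 = 0.3019; after-tax cost = 5.77% × (1 − 34.7%) = 3.7678%.
WACC = 0.6028 × 13.1900% + 0.0953 × 6.9800% + 0.3019 × 3.7678% = 9.7534%.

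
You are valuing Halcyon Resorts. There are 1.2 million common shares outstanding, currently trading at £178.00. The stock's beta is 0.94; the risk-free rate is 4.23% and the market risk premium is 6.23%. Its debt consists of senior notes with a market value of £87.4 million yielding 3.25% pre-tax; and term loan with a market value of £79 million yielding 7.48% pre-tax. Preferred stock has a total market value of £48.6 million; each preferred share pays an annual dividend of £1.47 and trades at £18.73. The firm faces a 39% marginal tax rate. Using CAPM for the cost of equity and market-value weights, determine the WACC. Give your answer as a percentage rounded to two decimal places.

7.16%

Cost of equity via CAPM: Re = 4.23% + 0.94 × 6.23% = 10.0862%.
Cost of preferred: Rp = 1.47 / 18.73 = 7.8484%.
Market value of equity E = 178.0 × 1.2m = 213.6m.
Total capital V = 213.6 + 48.6 + 87.4 + 79 = 428.6.
Equity: weight = 213.6/428.6 = 0.4984; cost = 10.0862%.
Preferred: weight = 48.6/428.6 = 0.1134; cost = 7.8484%.
Senior notes: weight = 87.4/428.6 = 0.2039; after-tax cost = 3.25% × (1 − 39%) = 1.9825%.
Term loan: weight = 79/428.6 = 0.1843; after-tax cost = 7.48% × (1 − 39%) = 4.5628%.
WACC = 0.4984 × 10.0862% + 0.1134 × 7.8484% + 0.2039 × 1.9825% + 0.1843 × 4.5628% = 7.1619%.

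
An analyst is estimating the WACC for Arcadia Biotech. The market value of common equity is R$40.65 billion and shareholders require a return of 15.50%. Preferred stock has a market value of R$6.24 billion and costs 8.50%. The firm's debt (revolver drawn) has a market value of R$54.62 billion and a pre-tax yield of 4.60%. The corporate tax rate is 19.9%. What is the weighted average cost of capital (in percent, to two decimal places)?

8.71%

Total capital V = 40.65 + 6.24 + 54.62 = 101.51.
Equity: weight = 40.65/101.51 = 0.4005; cost = 15.5%.
Preferred: weight = 6.24/101.51 = 0.0615; cost = 8.5%.
Revolver drawn: weight = 54.62/101.51 = 0.5381; after-tax cost = 4.6% × (1 − 19.9%) = 3.6846%.
WACC = 0.4005 × 15.5000% + 0.0615 × 8.5000% + 0.5381 × 3.6846% = 8.7121%.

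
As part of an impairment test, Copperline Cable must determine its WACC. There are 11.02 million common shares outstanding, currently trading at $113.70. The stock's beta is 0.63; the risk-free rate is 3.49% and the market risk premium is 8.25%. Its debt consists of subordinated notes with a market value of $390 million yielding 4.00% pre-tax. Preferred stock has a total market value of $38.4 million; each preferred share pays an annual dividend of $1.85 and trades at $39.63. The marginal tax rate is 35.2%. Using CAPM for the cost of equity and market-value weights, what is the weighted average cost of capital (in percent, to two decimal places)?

Cost of equity via CAPM: Re = 3.49% + 0.63 × 8.25% = 8.6875%.
Cost of preferred: Rp = 1.85 / 39.63 = 4.6682%.
Market value of equity E = 113.7 × 11.02m = 1252.974m.
Total capital V = 1252.974 + 38.4 + 390 = 1681.374.
Equity: weight = 1252.974/1681.374 = 0.7452; cost = 8.6875%.
Preferred: weight = 38.4/1681.374 = 0.0228; cost = 4.6682%.
Subordinated notes: weight = 390/1681.374 = 0.2320; after-tax cost = 4% × (1 − 35.2%) = 2.5920%.
WACC = 0.7452 × 8.6875% + 0.0228 × 4.6682% + 0.2320 × 2.5920% = 7.1818%.

7.18%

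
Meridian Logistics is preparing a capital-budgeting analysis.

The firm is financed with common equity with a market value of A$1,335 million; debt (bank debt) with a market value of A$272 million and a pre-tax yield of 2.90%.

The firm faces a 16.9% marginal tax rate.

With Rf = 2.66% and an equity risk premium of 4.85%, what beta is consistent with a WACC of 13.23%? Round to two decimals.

Total capital V = 1335 + 272 = 1607.
Equity weight = 1335/1607 = 0.8307.
Bank debt weight = 272/1607 = 0.1693.
Debt contribution = 0.1693 × 2.9% × (1 − 16.9%) = 0.4079%.
Required equity contribution = 13.23% − 0.4079% = 12.8221%  ⇒  Re = 15.4345%.
CAPM: 15.4345% = 2.66% + β × 4.85%  ⇒  β = 2.6339.

2.63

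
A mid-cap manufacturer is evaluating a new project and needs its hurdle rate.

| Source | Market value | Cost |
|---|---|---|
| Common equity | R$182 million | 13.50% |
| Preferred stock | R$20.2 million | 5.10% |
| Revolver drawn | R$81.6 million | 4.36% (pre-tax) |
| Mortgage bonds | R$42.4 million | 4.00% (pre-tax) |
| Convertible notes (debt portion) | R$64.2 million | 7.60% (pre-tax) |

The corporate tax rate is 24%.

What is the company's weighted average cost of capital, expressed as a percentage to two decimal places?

8.53%

Total capital V = 182 + 20.2 + 81.6 + 42.4 + 64.2 = 390.4.
Equity: weight = 182/390.4 = 0.4662; cost = 13.5%.
Preferred: weight = 20.2/390.4 = 0.0517; cost = 5.1%.
Revolver drawn: weight = 81.6/390.4 = 0.2090; after-tax cost = 4.36% × (1 − 24%) = 3.3136%.
Mortgage bonds: weight = 42.4/390.4 = 0.1086; after-tax cost = 4% × (1 − 24%) = 3.0400%.
Convertible notes (debt portion): weight = 64.2/390.4 = 0.1644; after-tax cost = 7.6% × (1 − 24%) = 5.7760%.
WACC = 0.4662 × 13.5000% + 0.0517 × 5.1000% + 0.2090 × 3.3136% + 0.1086 × 3.0400% + 0.1644 × 5.7760% = 8.5300%.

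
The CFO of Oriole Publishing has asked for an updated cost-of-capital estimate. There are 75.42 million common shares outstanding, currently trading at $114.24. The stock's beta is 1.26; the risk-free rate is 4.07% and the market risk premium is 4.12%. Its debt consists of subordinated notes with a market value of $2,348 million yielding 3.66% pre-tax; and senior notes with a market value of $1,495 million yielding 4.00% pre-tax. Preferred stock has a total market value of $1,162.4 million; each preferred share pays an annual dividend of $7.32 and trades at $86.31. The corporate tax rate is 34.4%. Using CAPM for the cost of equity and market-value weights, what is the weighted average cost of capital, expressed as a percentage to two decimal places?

7.28%

Cost of equity via CAPM: Re = 4.07% + 1.26 × 4.12% = 9.2612%.
Cost of preferred: Rp = 7.32 / 86.31 = 8.4811%.
Market value of equity E = 114.24 × 75.42m = 8615.9808m.
Total capital V = 8615.9808 + 1162.4 + 2348 + 1495 = 13621.3808.
Equity: weight = 8615.9808/13621.3808 = 0.6325; cost = 9.2612%.
Preferred: weight = 1162.4/13621.3808 = 0.0853; cost = 8.4811%.
Subordinated notes: weight = 2348/13621.3808 = 0.1724; after-tax cost = 3.66% × (1 − 34.4%) = 2.4010%.
Senior notes: weight = 1495/13621.3808 = 0.1098; after-tax cost = 4% × (1 − 34.4%) = 2.6240%.
WACC = 0.6325 × 9.2612% + 0.0853 × 8.4811% + 0.1724 × 2.4010% + 0.1098 × 2.6240% = 7.2836%.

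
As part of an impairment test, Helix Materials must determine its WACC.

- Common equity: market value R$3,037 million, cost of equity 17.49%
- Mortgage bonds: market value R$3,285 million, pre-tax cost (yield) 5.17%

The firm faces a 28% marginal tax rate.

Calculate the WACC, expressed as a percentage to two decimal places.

Total capital V = 3037 + 3285 = 6322.
Equity: weight = 3037/6322 = 0.4804; cost = 17.49%.
Mortgage bonds: weight = 3285/6322 = 0.5196; after-tax cost = 5.17% × (1 − 28%) = 3.7224%.
WACC = 0.4804 × 17.4900% + 0.5196 × 3.7224% = 10.3362%.

10.34%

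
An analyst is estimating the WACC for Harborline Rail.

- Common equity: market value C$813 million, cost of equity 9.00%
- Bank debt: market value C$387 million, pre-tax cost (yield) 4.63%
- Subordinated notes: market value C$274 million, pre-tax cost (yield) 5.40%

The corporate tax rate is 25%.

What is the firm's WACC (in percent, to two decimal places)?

Total capital V = 813 + 387 + 274 = 1474.
Equity: weight = 813/1474 = 0.5516; cost = 9%.
Bank debt: weight = 387/1474 = 0.2626; after-tax cost = 4.63% × (1 − 25%) = 3.4725%.
Subordinated notes: weight = 274/1474 = 0.1859; after-tax cost = 5.4% × (1 − 25%) = 4.0500%.
WACC = 0.5516 × 9.0000% + 0.2626 × 3.4725% + 0.1859 × 4.0500% = 6.6286%.

6.63%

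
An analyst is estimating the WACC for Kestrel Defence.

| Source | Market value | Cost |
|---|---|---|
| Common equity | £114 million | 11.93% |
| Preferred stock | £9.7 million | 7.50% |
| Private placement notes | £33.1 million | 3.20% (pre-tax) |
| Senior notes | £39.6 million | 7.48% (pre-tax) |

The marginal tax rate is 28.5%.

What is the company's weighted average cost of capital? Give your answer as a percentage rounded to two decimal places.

8.76%

Total capital V = 114 + 9.7 + 33.1 + 39.6 = 196.4.
Equity: weight = 114/196.4 = 0.5804; cost = 11.93%.
Preferred: weight = 9.7/196.4 = 0.0494; cost = 7.5%.
Private placement notes: weight = 33.1/196.4 = 0.1685; after-tax cost = 3.2% × (1 − 28.5%) = 2.2880%.
Senior notes: weight = 39.6/196.4 = 0.2016; after-tax cost = 7.48% × (1 − 28.5%) = 5.3482%.
WACC = 0.5804 × 11.9300% + 0.0494 × 7.5000% + 0.1685 × 2.2880% + 0.2016 × 5.3482% = 8.7591%.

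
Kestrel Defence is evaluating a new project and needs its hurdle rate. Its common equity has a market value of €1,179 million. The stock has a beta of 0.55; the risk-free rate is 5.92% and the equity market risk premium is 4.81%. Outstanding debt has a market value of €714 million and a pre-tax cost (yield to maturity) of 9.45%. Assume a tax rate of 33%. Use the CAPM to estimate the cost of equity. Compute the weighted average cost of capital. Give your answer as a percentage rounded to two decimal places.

Cost of equity via CAPM: Re = 5.92% + 0.55 × 4.81% = 8.5655%.
Total capital V = 1179 + 714 = 1893.
Equity: weight = 1179/1893 = 0.6228; cost = 8.5655%.
Debt: weight = 714/1893 = 0.3772; after-tax cost = 9.45% × (1 − 33%) = 6.3315%.
WACC = 0.6228 × 8.5655% + 0.3772 × 6.3315% = 7.7229%.

7.72%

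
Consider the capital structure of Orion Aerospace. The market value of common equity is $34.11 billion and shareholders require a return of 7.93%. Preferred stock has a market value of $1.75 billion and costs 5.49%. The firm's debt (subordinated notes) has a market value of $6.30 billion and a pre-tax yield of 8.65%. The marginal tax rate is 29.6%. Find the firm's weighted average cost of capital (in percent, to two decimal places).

Total capital V = 34.11 + 1.75 + 6.3 = 42.16.
Equity: weight = 34.11/42.16 = 0.8091; cost = 7.93%.
Preferred: weight = 1.75/42.16 = 0.0415; cost = 5.49%.
Subordinated notes: weight = 6.3/42.16 = 0.1494; after-tax cost = 8.65% × (1 − 29.6%) = 6.0896%.
WACC = 0.8091 × 7.9300% + 0.0415 × 5.4900% + 0.1494 × 6.0896% = 7.5537%.

7.55%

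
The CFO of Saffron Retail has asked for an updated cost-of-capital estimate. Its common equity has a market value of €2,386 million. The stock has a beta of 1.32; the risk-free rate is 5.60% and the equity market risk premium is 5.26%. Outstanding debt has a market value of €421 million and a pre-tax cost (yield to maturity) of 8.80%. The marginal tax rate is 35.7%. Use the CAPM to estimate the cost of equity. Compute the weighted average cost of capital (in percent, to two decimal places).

11.51%

Cost of equity via CAPM: Re = 5.6% + 1.32 × 5.26% = 12.5432%.
Total capital V = 2386 + 421 = 2807.
Equity: weight = 2386/2807 = 0.8500; cost = 12.5432%.
Debt: weight = 421/2807 = 0.1500; after-tax cost = 8.8% × (1 − 35.7%) = 5.6584%.
WACC = 0.8500 × 12.5432% + 0.1500 × 5.6584% = 11.5106%.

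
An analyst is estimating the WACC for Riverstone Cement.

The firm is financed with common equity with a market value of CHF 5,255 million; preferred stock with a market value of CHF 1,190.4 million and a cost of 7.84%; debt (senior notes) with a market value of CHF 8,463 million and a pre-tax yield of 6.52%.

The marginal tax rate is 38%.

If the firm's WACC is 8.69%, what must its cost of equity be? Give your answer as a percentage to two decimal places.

Total capital V = 5255 + 1190.4 + 8463 = 14908.4.
Equity weight = 5255/14908.4 = 0.3525.
Preferred weight = 1190.4/14908.4 = 0.0798.
Senior notes weight = 8463/14908.4 = 0.5677.
Debt contribution = 0.5677 × 6.52% × (1 − 38%) = 2.2947%.
Preferred contribution = 0.0798 × 7.84% = 0.6260%.
Required equity contribution = 8.69% − 2.9207% = 5.7693%.
Re = 5.7693% / 0.3525 = 16.3674%.

16.37%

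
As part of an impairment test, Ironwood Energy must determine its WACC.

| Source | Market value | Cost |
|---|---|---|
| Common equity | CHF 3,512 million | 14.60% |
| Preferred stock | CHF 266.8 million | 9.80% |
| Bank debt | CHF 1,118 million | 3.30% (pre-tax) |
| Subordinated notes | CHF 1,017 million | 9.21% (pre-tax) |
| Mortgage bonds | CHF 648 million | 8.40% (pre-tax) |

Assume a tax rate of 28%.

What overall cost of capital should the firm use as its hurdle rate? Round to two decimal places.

Total capital V = 3512 + 266.8 + 1118 + 1017 + 648 = 6561.8.
Equity: weight = 3512/6561.8 = 0.5352; cost = 14.6%.
Preferred: weight = 266.8/6561.8 = 0.0407; cost = 9.8%.
Bank debt: weight = 1118/6561.8 = 0.1704; after-tax cost = 3.3% × (1 − 28%) = 2.3760%.
Subordinated notes: weight = 1017/6561.8 = 0.1550; after-tax cost = 9.21% × (1 − 28%) = 6.6312%.
Mortgage bonds: weight = 648/6561.8 = 0.0988; after-tax cost = 8.4% × (1 − 28%) = 6.0480%.
WACC = 0.5352 × 14.6000% + 0.0407 × 9.8000% + 0.1704 × 2.3760% + 0.1550 × 6.6312% + 0.0988 × 6.0480% = 10.2425%.

10.24%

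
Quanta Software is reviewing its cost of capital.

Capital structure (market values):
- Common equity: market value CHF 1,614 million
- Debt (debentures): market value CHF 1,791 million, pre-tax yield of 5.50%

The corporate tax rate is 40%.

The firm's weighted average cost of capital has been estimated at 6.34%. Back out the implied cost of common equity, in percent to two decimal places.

9.71%

Total capital V = 1614 + 1791 = 3405.
Equity weight = 1614/3405 = 0.4740.
Debentures weight = 1791/3405 = 0.5260.
Debt contribution = 0.5260 × 5.5% × (1 − 40%) = 1.7358%.
Required equity contribution = 6.34% − 1.7358% = 4.6042%.
Re = 4.6042% / 0.4740 = 9.7134%.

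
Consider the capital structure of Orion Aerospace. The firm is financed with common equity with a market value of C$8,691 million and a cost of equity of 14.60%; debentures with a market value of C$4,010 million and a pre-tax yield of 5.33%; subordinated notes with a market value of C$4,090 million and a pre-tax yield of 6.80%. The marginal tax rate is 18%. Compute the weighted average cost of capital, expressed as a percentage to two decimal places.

Total capital V = 8691 + 4010 + 4090 = 16791.
Equity: weight = 8691/16791 = 0.5176; cost = 14.6%.
Debentures: weight = 4010/16791 = 0.2388; after-tax cost = 5.33% × (1 − 18%) = 4.3706%.
Subordinated notes: weight = 4090/16791 = 0.2436; after-tax cost = 6.8% × (1 − 18%) = 5.5760%.
WACC = 0.5176 × 14.6000% + 0.2388 × 4.3706% + 0.2436 × 5.5760% = 9.9589%.

9.96%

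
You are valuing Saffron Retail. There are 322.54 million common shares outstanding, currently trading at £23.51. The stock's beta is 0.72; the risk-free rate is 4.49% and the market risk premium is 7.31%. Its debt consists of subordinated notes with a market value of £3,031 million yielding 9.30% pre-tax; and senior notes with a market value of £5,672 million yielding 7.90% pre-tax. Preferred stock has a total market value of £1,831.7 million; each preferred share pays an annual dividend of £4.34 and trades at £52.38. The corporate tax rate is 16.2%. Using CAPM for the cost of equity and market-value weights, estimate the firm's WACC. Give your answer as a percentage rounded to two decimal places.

8.30%

Cost of equity via CAPM: Re = 4.49% + 0.72 × 7.31% = 9.7532%.
Cost of preferred: Rp = 4.34 / 52.38 = 8.2856%.
Market value of equity E = 23.51 × 322.54m = 7582.9154m.
Total capital V = 7582.9154 + 1831.7 + 3031 + 5672 = 18117.6154.
Equity: weight = 7582.9154/18117.6154 = 0.4185; cost = 9.7532%.
Preferred: weight = 1831.7/18117.6154 = 0.1011; cost = 8.2856%.
Subordinated notes: weight = 3031/18117.6154 = 0.1673; after-tax cost = 9.3% × (1 − 16.2%) = 7.7934%.
Senior notes: weight = 5672/18117.6154 = 0.3131; after-tax cost = 7.9% × (1 − 16.2%) = 6.6202%.
WACC = 0.4185 × 9.7532% + 0.1011 × 8.2856% + 0.1673 × 7.7934% + 0.3131 × 6.6202% = 8.2961%.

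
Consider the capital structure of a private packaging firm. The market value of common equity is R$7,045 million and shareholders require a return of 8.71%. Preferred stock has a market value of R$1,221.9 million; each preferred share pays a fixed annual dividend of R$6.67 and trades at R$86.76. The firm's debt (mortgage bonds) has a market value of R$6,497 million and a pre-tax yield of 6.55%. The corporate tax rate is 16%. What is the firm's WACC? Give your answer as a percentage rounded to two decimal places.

7.21%

Cost of preferred: Rp = 6.67 / 86.76 = 7.6879%.
Total capital V = 7045 + 1221.9 + 6497 = 14763.9.
Equity: weight = 7045/14763.9 = 0.4772; cost = 8.71%.
Preferred: weight = 1221.9/14763.9 = 0.0828; cost = 7.6879%.
Mortgage bonds: weight = 6497/14763.9 = 0.4401; after-tax cost = 6.55% × (1 − 16%) = 5.5020%.
WACC = 0.4772 × 8.7100% + 0.0828 × 7.6879% + 0.4401 × 5.5020% = 7.2137%.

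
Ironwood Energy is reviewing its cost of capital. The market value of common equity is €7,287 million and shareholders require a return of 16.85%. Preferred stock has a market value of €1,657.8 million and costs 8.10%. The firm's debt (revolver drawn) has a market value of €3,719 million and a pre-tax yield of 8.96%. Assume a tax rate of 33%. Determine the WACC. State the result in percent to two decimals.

Total capital V = 7287 + 1657.8 + 3719 = 12663.8.
Equity: weight = 7287/12663.8 = 0.5754; cost = 16.85%.
Preferred: weight = 1657.8/12663.8 = 0.1309; cost = 8.1%.
Revolver drawn: weight = 3719/12663.8 = 0.2937; after-tax cost = 8.96% × (1 − 33%) = 6.0032%.
WACC = 0.5754 × 16.8500% + 0.1309 × 8.1000% + 0.2937 × 6.0032% = 12.5192%.

12.52%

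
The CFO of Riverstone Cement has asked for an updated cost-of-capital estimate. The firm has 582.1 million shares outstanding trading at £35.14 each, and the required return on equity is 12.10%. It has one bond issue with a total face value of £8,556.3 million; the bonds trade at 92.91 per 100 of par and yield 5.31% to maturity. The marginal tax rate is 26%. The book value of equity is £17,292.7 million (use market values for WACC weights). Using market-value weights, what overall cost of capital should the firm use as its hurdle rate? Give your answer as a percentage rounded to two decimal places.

Market value of equity E = 35.14 × 582.1m = 20454.994m. Market value of debt D = 8556.3m × 92.91/100 = 7949.65833m.
Total capital V = 20454.994 + 7949.65833 = 28404.65233.
Equity: weight = 20454.994/28404.65233 = 0.7201; cost = 12.1%.
Bonds outstanding: weight = 7949.65833/28404.65233 = 0.2799; after-tax cost = 5.31% × (1 − 26%) = 3.9294%.
WACC = 0.7201 × 12.1000% + 0.2799 × 3.9294% = 9.8133%.

9.81%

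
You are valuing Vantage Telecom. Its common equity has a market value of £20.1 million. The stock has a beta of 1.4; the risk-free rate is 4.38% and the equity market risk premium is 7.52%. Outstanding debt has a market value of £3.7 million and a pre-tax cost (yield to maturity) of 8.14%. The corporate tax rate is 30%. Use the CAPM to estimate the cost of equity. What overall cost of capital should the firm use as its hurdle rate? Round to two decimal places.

Cost of equity via CAPM: Re = 4.38% + 1.4 × 7.52% = 14.9080%.
Total capital V = 20.1 + 3.7 = 23.8.
Equity: weight = 20.1/23.8 = 0.8445; cost = 14.908%.
Debt: weight = 3.7/23.8 = 0.1555; after-tax cost = 8.14% × (1 − 30%) = 5.6980%.
WACC = 0.8445 × 14.9080% + 0.1555 × 5.6980% = 13.4762%.

13.48%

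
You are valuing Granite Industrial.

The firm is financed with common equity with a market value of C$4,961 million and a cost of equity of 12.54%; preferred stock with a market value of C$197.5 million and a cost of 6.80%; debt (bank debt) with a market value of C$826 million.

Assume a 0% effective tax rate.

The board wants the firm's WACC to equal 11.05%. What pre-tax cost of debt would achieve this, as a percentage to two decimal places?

Total capital V = 4961 + 197.5 + 826 = 5984.5.
Equity weight = 4961/5984.5 = 0.8290.
Preferred weight = 197.5/5984.5 = 0.0330.
Bank debt weight = 826/5984.5 = 0.1380.
Equity contribution = 0.8290 × 12.54% = 10.3953%.
Preferred contribution = 0.0330 × 6.8% = 0.2244%.
Remaining for debt = 11.05% − 10.6198% = 0.4302%.
Rd × (1 − 0%) × 0.1380 = 0.4302%  ⇒  Rd = 3.1172%.

3.12%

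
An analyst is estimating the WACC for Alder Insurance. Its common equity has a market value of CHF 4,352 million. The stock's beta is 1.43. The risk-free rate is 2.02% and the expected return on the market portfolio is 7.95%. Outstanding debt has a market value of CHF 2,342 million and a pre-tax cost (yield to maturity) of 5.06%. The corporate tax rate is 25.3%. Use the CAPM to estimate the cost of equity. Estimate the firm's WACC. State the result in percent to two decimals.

8.15%

Market risk premium = 7.95% − 2.02% = 5.93%.
Cost of equity via CAPM: Re = 2.02% + 1.43 × 5.93% = 10.4999%.
Total capital V = 4352 + 2342 = 6694.
Equity: weight = 4352/6694 = 0.6501; cost = 10.4999%.
Debt: weight = 2342/6694 = 0.3499; after-tax cost = 5.06% × (1 − 25.3%) = 3.7798%.
WACC = 0.6501 × 10.4999% + 0.3499 × 3.7798% = 8.1488%.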